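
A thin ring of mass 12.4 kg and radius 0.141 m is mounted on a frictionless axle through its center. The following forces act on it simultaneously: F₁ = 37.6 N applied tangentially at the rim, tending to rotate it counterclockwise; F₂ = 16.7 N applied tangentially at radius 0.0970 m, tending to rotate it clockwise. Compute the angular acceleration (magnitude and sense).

I = MR² = (12.4)(0.141)² = 0.2465 kg·m².
Taking counterclockwise as positive: τ₁ = +(37.6)(0.141) = +5.302 N·m; τ₂ = −(16.7)(0.0970) = −1.620 N·m.
Net torque τ = 3.682 N·m.
α = τ/I = 3.682/0.2465 = 14.93 rad/s².

α ≈ 14.9 rad/s², counterclockwise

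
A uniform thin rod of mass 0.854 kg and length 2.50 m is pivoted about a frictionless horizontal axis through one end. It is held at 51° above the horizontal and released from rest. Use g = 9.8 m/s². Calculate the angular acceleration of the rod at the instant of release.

About the pivot, I = (1/3)ML² = (1/3)(0.854)(2.50)² = 1.779 kg·m².
The weight acts at the center, a distance L/2 = 1.250 m from the pivot; τ = Mg(L/2) cos 51° = 6.584 N·m.
α = τ/I = 6.584/1.779 = 3.700 rad/s².
(Equivalently α = (3g/(2L)) cos 51° = 3.700 rad/s².)

α ≈ 3.70 rad/s²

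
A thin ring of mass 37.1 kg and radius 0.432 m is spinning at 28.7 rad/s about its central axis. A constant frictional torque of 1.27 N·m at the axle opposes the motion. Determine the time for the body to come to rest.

t ≈ 156 s

I = MR² = (37.1)(0.432)² = 6.924 kg·m².
The net torque has magnitude 1.27 N·m, opposing ω.
|α| = τ/I = 1.270/6.924 = 0.1834 rad/s² (deceleration).
0 = ω₀ − |α|t ⇒ t = ω₀/|α| = 28.7/0.1834 = 156.5 s.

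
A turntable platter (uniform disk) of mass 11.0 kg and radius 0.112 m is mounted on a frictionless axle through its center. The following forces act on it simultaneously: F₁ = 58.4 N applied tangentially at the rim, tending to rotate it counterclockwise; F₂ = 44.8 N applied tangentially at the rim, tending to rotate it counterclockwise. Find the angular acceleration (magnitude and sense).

α ≈ 168 rad/s², counterclockwise

I = ½MR² = (1/2)(11.0)(0.112)² = 0.06899 kg·m².
Taking counterclockwise as positive: τ₁ = +(58.4)(0.112) = +6.541 N·m; τ₂ = +(44.8)(0.112) = +5.018 N·m.
Net torque τ = 11.56 N·m.
α = τ/I = 11.56/0.06899 = 167.5 rad/s².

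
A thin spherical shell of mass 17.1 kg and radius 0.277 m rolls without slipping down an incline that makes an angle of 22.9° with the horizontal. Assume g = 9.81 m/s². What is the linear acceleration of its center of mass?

Translation along the incline: Mg sinθ − f = Ma.
Rotation about the center: fR = Iα with I = (2/3)MR². No-slip gives a = αR, so f = (I/R²)a = (2/3)M a.
Substituting: Mg sinθ = (1 + 0.6667)Ma, so a = g sinθ/(1 + 0.6667) = (9.81) sin 22.9° / 1.667 = 2.290 m/s².

a ≈ 2.29 m/s²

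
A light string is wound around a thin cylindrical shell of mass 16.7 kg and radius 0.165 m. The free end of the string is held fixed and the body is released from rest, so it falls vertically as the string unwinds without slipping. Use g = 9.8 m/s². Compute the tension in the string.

Translation: Mg − T = Ma. Rotation about the center: TR = Iα with I = MR².
With a = αR: T = (I/R²)a = M a, so Mg = (1 + 1.000)Ma.
a = g/(1 + 1.000) = 9.8/2.000 = 4.900 m/s².
T = 1.000·M·a = (1.000)(16.7)(4.900) = 81.83 N.

T ≈ 81.8 N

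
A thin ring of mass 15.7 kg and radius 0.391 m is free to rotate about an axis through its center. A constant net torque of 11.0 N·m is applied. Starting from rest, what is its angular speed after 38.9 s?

ω ≈ 178 rad/s

I = MR² = (15.7)(0.391)² = 2.400 kg·m².
α = τ/I = 11.0/2.400 = 4.583 rad/s².
ω = ω₀ + αt = 0 + (4.583)(38.9) = 178.3 rad/s.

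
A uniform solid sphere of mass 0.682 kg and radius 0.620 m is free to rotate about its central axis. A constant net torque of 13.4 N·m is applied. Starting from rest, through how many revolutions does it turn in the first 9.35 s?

I = (2/5)MR² = (2/5)(0.682)(0.620)² = 0.1049 kg·m².
α = τ/I = 13.4/0.1049 = 127.8 rad/s².
θ = ½αt² = ½(127.8)(9.35)² = 5586 rad.
Revolutions = θ/(2π) = 889.0.

≈ 889 revolutions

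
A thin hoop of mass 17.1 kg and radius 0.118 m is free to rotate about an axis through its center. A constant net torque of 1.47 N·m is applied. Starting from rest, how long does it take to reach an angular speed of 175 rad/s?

t ≈ 28.3 s

I = MR² = (17.1)(0.118)² = 0.2381 kg·m².
α = τ/I = 1.47/0.2381 = 6.174 rad/s².
ω = αt ⇒ t = ω/α = 175/6.174 = 28.35 s.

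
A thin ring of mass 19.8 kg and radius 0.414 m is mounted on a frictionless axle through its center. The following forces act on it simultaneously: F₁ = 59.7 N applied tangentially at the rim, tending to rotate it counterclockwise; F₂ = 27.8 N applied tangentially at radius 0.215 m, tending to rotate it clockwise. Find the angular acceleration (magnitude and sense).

α ≈ 5.52 rad/s², counterclockwise

I = MR² = (19.8)(0.414)² = 3.394 kg·m².
Taking counterclockwise as positive: τ₁ = +(59.7)(0.414) = +24.72 N·m; τ₂ = −(27.8)(0.215) = −5.977 N·m.
Net torque τ = 18.74 N·m.
α = τ/I = 18.74/3.394 = 5.522 rad/s².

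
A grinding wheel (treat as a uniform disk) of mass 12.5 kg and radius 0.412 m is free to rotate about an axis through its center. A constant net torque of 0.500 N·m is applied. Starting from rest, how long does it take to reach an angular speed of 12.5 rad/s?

I = ½MR² = (1/2)(12.5)(0.412)² = 1.061 kg·m².
α = τ/I = 0.500/1.061 = 0.4713 rad/s².
ω = αt ⇒ t = ω/α = 12.5/0.4713 = 26.52 s.

t ≈ 26.5 s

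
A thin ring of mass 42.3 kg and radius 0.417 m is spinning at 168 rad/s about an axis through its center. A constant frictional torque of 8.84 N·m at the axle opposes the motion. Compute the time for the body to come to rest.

I = MR² = (42.3)(0.417)² = 7.356 kg·m².
The net torque has magnitude 8.84 N·m, opposing ω.
|α| = τ/I = 8.840/7.356 = 1.202 rad/s² (deceleration).
0 = ω₀ − |α|t ⇒ t = ω₀/|α| = 168/1.202 = 139.8 s.

t ≈ 140 s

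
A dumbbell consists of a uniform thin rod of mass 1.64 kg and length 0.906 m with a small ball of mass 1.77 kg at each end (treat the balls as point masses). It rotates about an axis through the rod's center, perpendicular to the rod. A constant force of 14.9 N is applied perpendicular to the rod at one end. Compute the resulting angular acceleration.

I_rod = (1/12)ML² = (1/12)(1.64)(0.906)² = 0.1122 kg·m².
I_balls = 2·m·(L/2)² = 2(1.77)(0.4530)² = 0.7264 kg·m².
Total I = 0.8386 kg·m².
τ = F·(L/2) = (14.9)(0.453) = 6.750 N·m.
α = τ/I = 6.750/0.8386 = 8.049 rad/s².

α ≈ 8.05 rad/s²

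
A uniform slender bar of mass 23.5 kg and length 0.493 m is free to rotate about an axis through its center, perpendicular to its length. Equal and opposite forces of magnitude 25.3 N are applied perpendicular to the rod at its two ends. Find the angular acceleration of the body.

α ≈ 26.2 rad/s²

I = (1/12)ML² = (1/12)(23.5)(0.493)² = 0.4760 kg·m².
The couple gives τ = F·(L/2) + F·(L/2) = F L = (25.3)(0.493) = 12.47 N·m.
Newton's second law for rotation, τ = Iα, gives α = τ/I = 12.47/0.4760 = 26.21 rad/s².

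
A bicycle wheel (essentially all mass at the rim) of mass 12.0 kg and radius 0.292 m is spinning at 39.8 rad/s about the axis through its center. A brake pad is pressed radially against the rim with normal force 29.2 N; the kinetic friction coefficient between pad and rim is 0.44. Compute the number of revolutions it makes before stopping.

≈ 34.4 revolutions

I = MR² = (12.0)(0.292)² = 1.023 kg·m².
Friction force f = μN = (0.44)(29.2) = 12.85 N at the rim; torque magnitude τ = fR = 3.752 N·m, opposing ω.
|α| = τ/I = 3.752/1.023 = 3.667 rad/s² (deceleration).
ω² = ω₀² − 2|α|θ with ω = 0 ⇒ θ = ω₀²/(2|α|) = 216.0 rad = 34.38 rev.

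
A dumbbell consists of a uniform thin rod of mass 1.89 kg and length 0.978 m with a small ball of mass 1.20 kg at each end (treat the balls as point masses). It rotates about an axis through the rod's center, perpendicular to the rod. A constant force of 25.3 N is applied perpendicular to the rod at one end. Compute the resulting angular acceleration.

I_rod = (1/12)ML² = (1/12)(1.89)(0.978)² = 0.1506 kg·m².
I_balls = 2·m·(L/2)² = 2(1.20)(0.4890)² = 0.5739 kg·m².
Total I = 0.7245 kg·m².
τ = F·(L/2) = (25.3)(0.489) = 12.37 N·m.
α = τ/I = 12.37/0.7245 = 17.08 rad/s².

α ≈ 17.1 rad/s²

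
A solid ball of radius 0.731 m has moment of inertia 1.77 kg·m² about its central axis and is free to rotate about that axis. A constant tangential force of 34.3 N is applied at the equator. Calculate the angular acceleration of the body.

τ = F R = (34.3)(0.731) = 25.07 N·m.
Newton's second law for rotation, τ = Iα, gives α = τ/I = 25.07/1.770 = 14.17 rad/s².

α ≈ 14.2 rad/s²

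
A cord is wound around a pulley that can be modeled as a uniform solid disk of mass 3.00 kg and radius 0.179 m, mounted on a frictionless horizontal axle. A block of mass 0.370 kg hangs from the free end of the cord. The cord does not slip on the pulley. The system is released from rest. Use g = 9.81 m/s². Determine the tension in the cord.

I = ½MR² = (1/2)(3.00)(0.179)² = 0.04806 kg·m².
Block: mg − T = ma. Pulley: TR = Iα. No-slip: a = αR, so T = (I/R²)a = 1.500·a.
Then mg = (m + 1.500)a, so a = (0.370)(9.81)/(0.370 + 1.500) = 1.941 m/s².
T = 1.500·a = 2.912 N.

T ≈ 2.91 N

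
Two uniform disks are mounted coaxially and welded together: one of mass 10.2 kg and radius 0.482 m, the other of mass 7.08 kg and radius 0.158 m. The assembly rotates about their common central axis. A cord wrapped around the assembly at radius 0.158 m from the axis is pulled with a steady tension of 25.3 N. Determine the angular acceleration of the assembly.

I = ½M₁R₁² + ½M₂R₂² = ½(10.2)(0.482)² + ½(7.08)(0.158)² = 1.273 kg·m².
τ = F r = (25.3)(0.158) = 3.997 N·m.
α = τ/I = 3.997/1.273 = 3.140 rad/s².

α ≈ 3.14 rad/s²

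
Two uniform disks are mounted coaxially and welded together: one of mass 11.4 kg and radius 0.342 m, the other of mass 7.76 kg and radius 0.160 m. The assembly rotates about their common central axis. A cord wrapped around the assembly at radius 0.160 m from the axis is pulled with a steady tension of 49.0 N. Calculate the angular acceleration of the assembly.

α ≈ 10.2 rad/s²

I = ½M₁R₁² + ½M₂R₂² = ½(11.4)(0.342)² + ½(7.76)(0.160)² = 0.7660 kg·m².
τ = F r = (49.0)(0.160) = 7.840 N·m.
α = τ/I = 7.840/0.7660 = 10.23 rad/s².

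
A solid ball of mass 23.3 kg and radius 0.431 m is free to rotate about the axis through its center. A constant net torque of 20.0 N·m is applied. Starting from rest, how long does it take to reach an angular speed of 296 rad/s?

t ≈ 25.6 s

I = (2/5)MR² = (2/5)(23.3)(0.431)² = 1.731 kg·m².
α = τ/I = 20.0/1.731 = 11.55 rad/s².
ω = αt ⇒ t = ω/α = 296/11.55 = 25.62 s.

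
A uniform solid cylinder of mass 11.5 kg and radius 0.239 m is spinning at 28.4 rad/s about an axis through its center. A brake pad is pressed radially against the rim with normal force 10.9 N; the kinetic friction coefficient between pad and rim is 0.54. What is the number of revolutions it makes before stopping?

I = ½MR² = (1/2)(11.5)(0.239)² = 0.3284 kg·m².
Friction force f = μN = (0.54)(10.9) = 5.886 N at the rim; torque magnitude τ = fR = 1.407 N·m, opposing ω.
|α| = τ/I = 1.407/0.3284 = 4.283 rad/s² (deceleration).
ω² = ω₀² − 2|α|θ with ω = 0 ⇒ θ = ω₀²/(2|α|) = 94.16 rad = 14.99 rev.

≈ 15.0 revolutions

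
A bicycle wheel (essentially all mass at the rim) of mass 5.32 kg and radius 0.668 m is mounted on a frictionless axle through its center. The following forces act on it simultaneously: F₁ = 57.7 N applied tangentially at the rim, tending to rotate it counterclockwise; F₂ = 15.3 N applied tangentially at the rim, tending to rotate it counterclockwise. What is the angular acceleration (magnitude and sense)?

α ≈ 20.5 rad/s², counterclockwise

I = MR² = (5.32)(0.668)² = 2.374 kg·m².
Taking counterclockwise as positive: τ₁ = +(57.7)(0.668) = +38.54 N·m; τ₂ = +(15.3)(0.668) = +10.22 N·m.
Net torque τ = 48.76 N·m.
α = τ/I = 48.76/2.374 = 20.54 rad/s².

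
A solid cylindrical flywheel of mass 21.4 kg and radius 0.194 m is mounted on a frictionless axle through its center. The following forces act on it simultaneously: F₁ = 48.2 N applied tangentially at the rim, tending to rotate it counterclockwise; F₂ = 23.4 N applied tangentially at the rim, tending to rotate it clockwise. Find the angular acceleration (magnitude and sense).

I = ½MR² = (1/2)(21.4)(0.194)² = 0.4027 kg·m².
Taking counterclockwise as positive: τ₁ = +(48.2)(0.194) = +9.351 N·m; τ₂ = −(23.4)(0.194) = −4.540 N·m.
Net torque τ = 4.811 N·m.
α = τ/I = 4.811/0.4027 = 11.95 rad/s².

α ≈ 11.9 rad/s², counterclockwise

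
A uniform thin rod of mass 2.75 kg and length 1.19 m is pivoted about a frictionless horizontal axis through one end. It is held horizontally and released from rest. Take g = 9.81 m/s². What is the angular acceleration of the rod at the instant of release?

α ≈ 12.4 rad/s²

About the pivot, I = (1/3)ML² = (1/3)(2.75)(1.19)² = 1.298 kg·m².
The weight acts at the center, a distance L/2 = 0.5950 m from the pivot; τ = Mg(L/2) = 16.05 N·m.
α = τ/I = 16.05/1.298 = 12.37 rad/s².
(Equivalently α = (3g/(2L)) = 12.37 rad/s².)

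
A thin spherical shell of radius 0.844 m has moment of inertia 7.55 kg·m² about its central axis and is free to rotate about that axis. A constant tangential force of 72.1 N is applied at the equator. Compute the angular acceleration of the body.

τ = F R = (72.1)(0.844) = 60.85 N·m.
From τ = Iα: α = 60.85/7.550 = 8.060 rad/s².

α ≈ 8.06 rad/s²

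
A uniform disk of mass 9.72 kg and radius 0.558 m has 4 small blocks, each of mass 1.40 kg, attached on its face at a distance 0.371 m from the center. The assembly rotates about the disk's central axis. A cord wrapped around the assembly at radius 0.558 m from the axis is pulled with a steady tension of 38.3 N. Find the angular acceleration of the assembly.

α ≈ 9.36 rad/s²

I_disk = ½MR² = ½(9.72)(0.558)² = 1.513 kg·m².
I_blocks = 4·m·r² = 4(1.40)(0.371)² = 0.7708 kg·m².
Total I = 2.284 kg·m².
τ = F r = (38.3)(0.558) = 21.37 N·m.
α = τ/I = 21.37/2.284 = 9.357 rad/s².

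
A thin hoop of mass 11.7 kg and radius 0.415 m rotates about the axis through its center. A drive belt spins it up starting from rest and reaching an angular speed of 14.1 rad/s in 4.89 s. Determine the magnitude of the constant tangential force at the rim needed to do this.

I = MR² = (11.7)(0.415)² = 2.015 kg·m².
α = Δω/Δt = (14.1 − 0)/4.89 = 2.883 rad/s².
The required torque is τ = Iα = (2.015)(2.883) = 5.810 N·m.
A tangential force at the rim gives τ = FR, so F = τ/R = 5.810/0.415 = 14.00 N.

F ≈ 14.0 N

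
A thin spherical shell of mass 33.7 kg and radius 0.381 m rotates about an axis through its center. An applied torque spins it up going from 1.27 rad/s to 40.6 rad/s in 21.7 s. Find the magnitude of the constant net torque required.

τ ≈ 5.91 N·m

I = (2/3)MR² = (2/3)(33.7)(0.381)² = 3.261 kg·m².
α = Δω/Δt = (40.6 − 1.27)/21.7 = 1.812 rad/s².
τ = Iα = (3.261)(1.812) = 5.911 N·m.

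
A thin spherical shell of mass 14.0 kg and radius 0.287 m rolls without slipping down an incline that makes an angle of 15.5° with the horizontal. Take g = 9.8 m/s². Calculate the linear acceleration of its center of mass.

Translation along the incline: Mg sinθ − f = Ma.
Rotation about the center: fR = Iα with I = (2/3)MR². No-slip gives a = αR, so f = (I/R²)a = (2/3)M a.
Substituting: Mg sinθ = (1 + 0.6667)Ma, so a = g sinθ/(1 + 0.6667) = (9.8) sin 15.5° / 1.667 = 1.571 m/s².

a ≈ 1.57 m/s²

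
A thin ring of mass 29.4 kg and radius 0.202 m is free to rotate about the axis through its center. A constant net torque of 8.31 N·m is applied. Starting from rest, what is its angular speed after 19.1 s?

I = MR² = (29.4)(0.202)² = 1.200 kg·m².
α = τ/I = 8.31/1.200 = 6.927 rad/s².
ω = ω₀ + αt = 0 + (6.927)(19.1) = 132.3 rad/s.

ω ≈ 132 rad/s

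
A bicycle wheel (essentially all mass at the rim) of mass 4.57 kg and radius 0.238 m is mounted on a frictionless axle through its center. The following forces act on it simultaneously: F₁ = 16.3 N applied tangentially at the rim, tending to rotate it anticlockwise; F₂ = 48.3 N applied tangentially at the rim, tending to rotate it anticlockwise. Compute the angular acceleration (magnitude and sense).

I = MR² = (4.57)(0.238)² = 0.2589 kg·m².
Taking anticlockwise as positive: τ₁ = +(16.3)(0.238) = +3.879 N·m; τ₂ = +(48.3)(0.238) = +11.50 N·m.
Net torque τ = 15.37 N·m.
α = τ/I = 15.37/0.2589 = 59.39 rad/s².

α ≈ 59.4 rad/s², anticlockwise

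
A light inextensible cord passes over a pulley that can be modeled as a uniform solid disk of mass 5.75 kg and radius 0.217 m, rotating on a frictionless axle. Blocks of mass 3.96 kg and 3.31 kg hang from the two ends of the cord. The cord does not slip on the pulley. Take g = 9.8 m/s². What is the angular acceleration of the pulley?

I = ½MR² = (1/2)(5.75)(0.217)² = 0.1354 kg·m².
Heavier block: m₁g − T₁ = m₁a. Lighter block: T₂ − m₂g = m₂a.
Pulley: (T₁ − T₂)R = Iα = I(a/R), so T₁ − T₂ = (I/R²)a = (1/2)M_p a = 2.875·a.
Adding the three: (m₁ − m₂)g = (m₁ + m₂ + 2.875)a, so a = (3.96 − 3.31)(9.8)/(3.96 + 3.31 + 2.875) = 0.6279 m/s².
α = a/R = 0.6279/0.217 = 2.894 rad/s².

α ≈ 2.89 rad/s²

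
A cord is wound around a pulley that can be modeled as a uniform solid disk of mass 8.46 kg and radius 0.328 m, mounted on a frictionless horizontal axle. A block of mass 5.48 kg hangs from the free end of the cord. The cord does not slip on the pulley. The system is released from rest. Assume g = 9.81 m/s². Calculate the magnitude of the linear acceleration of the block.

I = ½MR² = (1/2)(8.46)(0.328)² = 0.4551 kg·m².
Block: mg − T = ma. Pulley: TR = Iα. No-slip: a = αR, so T = (I/R²)a = 4.230·a.
Then mg = (m + 4.230)a, so a = (5.48)(9.81)/(5.48 + 4.230) = 5.536 m/s².

a ≈ 5.54 m/s²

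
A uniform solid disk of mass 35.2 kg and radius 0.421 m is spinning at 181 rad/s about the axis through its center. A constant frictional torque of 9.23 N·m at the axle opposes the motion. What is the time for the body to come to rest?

t ≈ 61.2 s

I = ½MR² = (1/2)(35.2)(0.421)² = 3.119 kg·m².
The net torque has magnitude 9.23 N·m, opposing ω.
|α| = τ/I = 9.230/3.119 = 2.959 rad/s² (deceleration).
0 = ω₀ − |α|t ⇒ t = ω₀/|α| = 181/2.959 = 61.17 s.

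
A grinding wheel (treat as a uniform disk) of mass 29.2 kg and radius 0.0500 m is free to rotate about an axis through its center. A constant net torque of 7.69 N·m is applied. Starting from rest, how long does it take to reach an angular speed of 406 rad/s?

t ≈ 1.93 s

I = ½MR² = (1/2)(29.2)(0.0500)² = 0.03650 kg·m².
α = τ/I = 7.69/0.03650 = 210.7 rad/s².
ω = αt ⇒ t = ω/α = 406/210.7 = 1.927 s.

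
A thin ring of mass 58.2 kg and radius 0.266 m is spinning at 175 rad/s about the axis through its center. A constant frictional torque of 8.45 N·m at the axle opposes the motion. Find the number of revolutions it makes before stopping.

≈ 1190 revolutions

I = MR² = (58.2)(0.266)² = 4.118 kg·m².
The net torque has magnitude 8.45 N·m, opposing ω.
|α| = τ/I = 8.450/4.118 = 2.052 rad/s² (deceleration).
ω² = ω₀² − 2|α|θ with ω = 0 ⇒ θ = ω₀²/(2|α|) = 7462 rad = 1188 rev.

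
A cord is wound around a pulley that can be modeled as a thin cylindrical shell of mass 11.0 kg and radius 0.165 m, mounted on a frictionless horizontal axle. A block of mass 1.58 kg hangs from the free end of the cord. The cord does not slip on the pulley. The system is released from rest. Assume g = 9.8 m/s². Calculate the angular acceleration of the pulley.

I = MR² = (11.0)(0.165)² = 0.2995 kg·m².
Block: mg − T = ma. Pulley: TR = Iα. No-slip: a = αR, so T = (I/R²)a = 11.00·a.
Then mg = (m + 11.00)a, so a = (1.58)(9.8)/(1.58 + 11.00) = 1.231 m/s².
α = a/R = 1.231/0.165 = 7.460 rad/s².

α ≈ 7.46 rad/s²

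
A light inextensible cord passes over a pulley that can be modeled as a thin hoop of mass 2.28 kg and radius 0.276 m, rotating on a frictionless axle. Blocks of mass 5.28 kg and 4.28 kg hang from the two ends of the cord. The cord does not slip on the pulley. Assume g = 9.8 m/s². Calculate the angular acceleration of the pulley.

I = MR² = (2.28)(0.276)² = 0.1737 kg·m².
Heavier block: m₁g − T₁ = m₁a. Lighter block: T₂ − m₂g = m₂a.
Pulley: (T₁ − T₂)R = Iα = I(a/R), so T₁ − T₂ = (I/R²)a = 1·M_p a = 2.280·a.
Adding the three: (m₁ − m₂)g = (m₁ + m₂ + 2.280)a, so a = (5.28 − 4.28)(9.8)/(5.28 + 4.28 + 2.280) = 0.8277 m/s².
α = a/R = 0.8277/0.276 = 2.999 rad/s².

α ≈ 3.00 rad/s²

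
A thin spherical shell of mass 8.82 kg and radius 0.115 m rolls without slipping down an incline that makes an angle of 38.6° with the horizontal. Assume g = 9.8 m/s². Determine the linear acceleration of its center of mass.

a ≈ 3.67 m/s²

Translation along the incline: Mg sinθ − f = Ma.
Rotation about the center: fR = Iα with I = (2/3)MR². No-slip gives a = αR, so f = (I/R²)a = (2/3)M a.
Substituting: Mg sinθ = (1 + 0.6667)Ma, so a = g sinθ/(1 + 0.6667) = (9.8) sin 38.6° / 1.667 = 3.668 m/s².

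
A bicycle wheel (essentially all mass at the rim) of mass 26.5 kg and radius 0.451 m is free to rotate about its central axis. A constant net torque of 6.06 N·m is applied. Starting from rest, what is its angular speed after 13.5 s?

I = MR² = (26.5)(0.451)² = 5.390 kg·m².
α = τ/I = 6.06/5.390 = 1.124 rad/s².
ω = ω₀ + αt = 0 + (1.124)(13.5) = 15.18 rad/s.

ω ≈ 15.2 rad/s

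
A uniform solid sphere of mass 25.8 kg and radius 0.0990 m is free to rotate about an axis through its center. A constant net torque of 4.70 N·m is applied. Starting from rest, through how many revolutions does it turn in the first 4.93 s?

≈ 89.9 revolutions

I = (2/5)MR² = (2/5)(25.8)(0.0990)² = 0.1011 kg·m².
α = τ/I = 4.70/0.1011 = 46.47 rad/s².
θ = ½αt² = ½(46.47)(4.93)² = 564.7 rad.
Revolutions = θ/(2π) = 89.87.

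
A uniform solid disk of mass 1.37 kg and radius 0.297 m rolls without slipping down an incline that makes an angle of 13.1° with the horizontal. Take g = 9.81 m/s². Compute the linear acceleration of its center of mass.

a ≈ 1.48 m/s²

Translation along the incline: Mg sinθ − f = Ma.
Rotation about the center: fR = Iα with I = ½MR². No-slip gives a = αR, so f = (I/R²)a = (1/2)M a.
Substituting: Mg sinθ = (1 + 0.5000)Ma, so a = g sinθ/(1 + 0.5000) = (9.81) sin 13.1° / 1.500 = 1.482 m/s².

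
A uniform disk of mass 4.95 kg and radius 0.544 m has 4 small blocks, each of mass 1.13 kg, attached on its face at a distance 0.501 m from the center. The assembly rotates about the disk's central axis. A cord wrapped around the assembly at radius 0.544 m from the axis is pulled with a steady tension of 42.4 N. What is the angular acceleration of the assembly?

I_disk = ½MR² = ½(4.95)(0.544)² = 0.7324 kg·m².
I_blocks = 4·m·r² = 4(1.13)(0.501)² = 1.135 kg·m².
Total I = 1.867 kg·m².
τ = F r = (42.4)(0.544) = 23.07 N·m.
α = τ/I = 23.07/1.867 = 12.35 rad/s².

α ≈ 12.4 rad/s²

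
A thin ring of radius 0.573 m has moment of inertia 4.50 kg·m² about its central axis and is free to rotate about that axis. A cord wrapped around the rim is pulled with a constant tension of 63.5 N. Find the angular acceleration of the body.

α ≈ 8.09 rad/s²

τ = F R = (63.5)(0.573) = 36.39 N·m.
Newton's second law for rotation, τ = Iα, gives α = τ/I = 36.39/4.500 = 8.086 rad/s².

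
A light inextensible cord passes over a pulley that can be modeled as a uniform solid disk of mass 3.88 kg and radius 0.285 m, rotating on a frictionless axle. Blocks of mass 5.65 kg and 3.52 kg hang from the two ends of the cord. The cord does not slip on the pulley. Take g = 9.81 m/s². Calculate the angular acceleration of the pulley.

α ≈ 6.60 rad/s²

I = ½MR² = (1/2)(3.88)(0.285)² = 0.1576 kg·m².
Heavier block: m₁g − T₁ = m₁a. Lighter block: T₂ − m₂g = m₂a.
Pulley: (T₁ − T₂)R = Iα = I(a/R), so T₁ − T₂ = (I/R²)a = (1/2)M_p a = 1.940·a.
Adding the three: (m₁ − m₂)g = (m₁ + m₂ + 1.940)a, so a = (5.65 − 3.52)(9.81)/(5.65 + 3.52 + 1.940) = 1.881 m/s².
α = a/R = 1.881/0.285 = 6.599 rad/s².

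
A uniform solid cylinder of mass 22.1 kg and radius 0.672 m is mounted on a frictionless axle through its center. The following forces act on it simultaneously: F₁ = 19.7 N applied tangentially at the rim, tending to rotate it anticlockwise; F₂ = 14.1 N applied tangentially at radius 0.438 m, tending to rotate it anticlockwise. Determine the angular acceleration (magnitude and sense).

I = ½MR² = (1/2)(22.1)(0.672)² = 4.990 kg·m².
Taking anticlockwise as positive: τ₁ = +(19.7)(0.672) = +13.24 N·m; τ₂ = +(14.1)(0.438) = +6.176 N·m.
Net torque τ = 19.41 N·m.
α = τ/I = 19.41/4.990 = 3.891 rad/s².

α ≈ 3.89 rad/s², anticlockwise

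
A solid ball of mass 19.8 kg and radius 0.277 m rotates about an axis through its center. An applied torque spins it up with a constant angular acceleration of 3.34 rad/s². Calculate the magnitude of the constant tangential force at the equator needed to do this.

I = (2/5)MR² = (2/5)(19.8)(0.277)² = 0.6077 kg·m².
The required torque is τ = Iα = (0.6077)(3.340) = 2.030 N·m.
A tangential force at the equator gives τ = FR, so F = τ/R = 2.030/0.277 = 7.327 N.

F ≈ 7.33 N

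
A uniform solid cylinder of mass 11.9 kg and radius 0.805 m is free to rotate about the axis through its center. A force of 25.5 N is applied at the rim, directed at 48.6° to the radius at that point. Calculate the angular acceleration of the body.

α ≈ 3.99 rad/s²

I = ½MR² = (1/2)(11.9)(0.805)² = 3.856 kg·m².
Only the tangential component produces torque: τ = F R sinθ = (25.5)(0.805) sin 48.6° = 15.40 N·m.
From τ = Iα: α = 15.40/3.856 = 3.993 rad/s².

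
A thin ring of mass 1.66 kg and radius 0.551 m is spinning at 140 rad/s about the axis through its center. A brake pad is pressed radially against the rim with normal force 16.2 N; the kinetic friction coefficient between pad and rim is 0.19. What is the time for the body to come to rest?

t ≈ 41.6 s

I = MR² = (1.66)(0.551)² = 0.5040 kg·m².
Friction force f = μN = (0.19)(16.2) = 3.078 N at the rim; torque magnitude τ = fR = 1.696 N·m, opposing ω.
|α| = τ/I = 1.696/0.5040 = 3.365 rad/s² (deceleration).
0 = ω₀ − |α|t ⇒ t = ω₀/|α| = 140/3.365 = 41.60 s.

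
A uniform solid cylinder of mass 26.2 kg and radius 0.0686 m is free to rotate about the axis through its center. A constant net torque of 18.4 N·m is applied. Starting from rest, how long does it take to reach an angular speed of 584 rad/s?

t ≈ 1.96 s

I = ½MR² = (1/2)(26.2)(0.0686)² = 0.06165 kg·m².
α = τ/I = 18.4/0.06165 = 298.5 rad/s².
ω = αt ⇒ t = ω/α = 584/298.5 = 1.957 s.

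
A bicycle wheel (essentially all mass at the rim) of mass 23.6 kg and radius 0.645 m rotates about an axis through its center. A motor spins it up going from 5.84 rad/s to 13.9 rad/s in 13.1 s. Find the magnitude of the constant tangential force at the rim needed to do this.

I = MR² = (23.6)(0.645)² = 9.818 kg·m².
α = Δω/Δt = (13.9 − 5.84)/13.1 = 0.6153 rad/s².
The required torque is τ = Iα = (9.818)(0.6153) = 6.041 N·m.
A tangential force at the rim gives τ = FR, so F = τ/R = 6.041/0.645 = 9.366 N.

F ≈ 9.37 N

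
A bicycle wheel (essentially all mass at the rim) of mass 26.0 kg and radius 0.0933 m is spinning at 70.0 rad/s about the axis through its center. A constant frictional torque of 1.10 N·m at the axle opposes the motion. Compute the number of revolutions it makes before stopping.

≈ 80.2 revolutions

I = MR² = (26.0)(0.0933)² = 0.2263 kg·m².
The net torque has magnitude 1.10 N·m, opposing ω.
|α| = τ/I = 1.100/0.2263 = 4.860 rad/s² (deceleration).
ω² = ω₀² − 2|α|θ with ω = 0 ⇒ θ = ω₀²/(2|α|) = 504.1 rad = 80.23 rev.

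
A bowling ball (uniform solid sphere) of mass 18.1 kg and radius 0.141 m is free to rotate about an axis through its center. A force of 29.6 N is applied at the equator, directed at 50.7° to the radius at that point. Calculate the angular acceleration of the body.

I = (2/5)MR² = (2/5)(18.1)(0.141)² = 0.1439 kg·m².
Only the tangential component produces torque: τ = F R sinθ = (29.6)(0.141) sin 50.7° = 3.230 N·m.
Newton's second law for rotation, τ = Iα, gives α = τ/I = 3.230/0.1439 = 22.44 rad/s².

α ≈ 22.4 rad/s²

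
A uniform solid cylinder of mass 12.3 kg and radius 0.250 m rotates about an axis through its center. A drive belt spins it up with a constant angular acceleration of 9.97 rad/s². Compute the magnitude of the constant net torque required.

τ ≈ 3.83 N·m

I = ½MR² = (1/2)(12.3)(0.250)² = 0.3844 kg·m².
τ = Iα = (0.3844)(9.970) = 3.832 N·m.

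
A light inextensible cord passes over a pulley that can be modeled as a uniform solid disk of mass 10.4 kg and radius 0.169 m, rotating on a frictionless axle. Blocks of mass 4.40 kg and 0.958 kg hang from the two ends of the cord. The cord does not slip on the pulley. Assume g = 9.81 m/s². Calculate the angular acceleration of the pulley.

I = ½MR² = (1/2)(10.4)(0.169)² = 0.1485 kg·m².
Heavier block: m₁g − T₁ = m₁a. Lighter block: T₂ − m₂g = m₂a.
Pulley: (T₁ − T₂)R = Iα = I(a/R), so T₁ − T₂ = (I/R²)a = (1/2)M_p a = 5.200·a.
Adding the three: (m₁ − m₂)g = (m₁ + m₂ + 5.200)a, so a = (4.40 − 0.958)(9.81)/(4.40 + 0.958 + 5.200) = 3.198 m/s².
α = a/R = 3.198/0.169 = 18.92 rad/s².

α ≈ 18.9 rad/s²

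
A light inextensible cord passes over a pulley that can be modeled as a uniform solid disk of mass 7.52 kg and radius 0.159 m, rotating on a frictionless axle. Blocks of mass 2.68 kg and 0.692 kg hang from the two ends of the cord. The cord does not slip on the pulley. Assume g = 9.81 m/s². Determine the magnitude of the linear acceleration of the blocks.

a ≈ 2.73 m/s²

I = ½MR² = (1/2)(7.52)(0.159)² = 0.09506 kg·m².
Heavier block: m₁g − T₁ = m₁a. Lighter block: T₂ − m₂g = m₂a.
Pulley: (T₁ − T₂)R = Iα = I(a/R), so T₁ − T₂ = (I/R²)a = (1/2)M_p a = 3.760·a.
Adding the three: (m₁ − m₂)g = (m₁ + m₂ + 3.760)a, so a = (2.68 − 0.692)(9.81)/(2.68 + 0.692 + 3.760) = 2.734 m/s².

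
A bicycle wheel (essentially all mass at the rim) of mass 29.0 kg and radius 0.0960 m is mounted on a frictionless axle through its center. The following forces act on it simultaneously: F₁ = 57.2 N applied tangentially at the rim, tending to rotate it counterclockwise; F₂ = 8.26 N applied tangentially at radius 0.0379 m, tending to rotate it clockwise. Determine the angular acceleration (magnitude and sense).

α ≈ 19.4 rad/s², counterclockwise

I = MR² = (29.0)(0.0960)² = 0.2673 kg·m².
Taking counterclockwise as positive: τ₁ = +(57.2)(0.0960) = +5.491 N·m; τ₂ = −(8.26)(0.0379) = −0.3131 N·m.
Net torque τ = 5.178 N·m.
α = τ/I = 5.178/0.2673 = 19.37 rad/s².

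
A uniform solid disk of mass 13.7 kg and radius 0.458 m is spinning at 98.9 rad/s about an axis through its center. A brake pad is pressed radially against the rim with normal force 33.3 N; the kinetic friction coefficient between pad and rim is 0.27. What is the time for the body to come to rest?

t ≈ 34.5 s

I = ½MR² = (1/2)(13.7)(0.458)² = 1.437 kg·m².
Friction force f = μN = (0.27)(33.3) = 8.991 N at the rim; torque magnitude τ = fR = 4.118 N·m, opposing ω.
|α| = τ/I = 4.118/1.437 = 2.866 rad/s² (deceleration).
0 = ω₀ − |α|t ⇒ t = ω₀/|α| = 98.9/2.866 = 34.51 s.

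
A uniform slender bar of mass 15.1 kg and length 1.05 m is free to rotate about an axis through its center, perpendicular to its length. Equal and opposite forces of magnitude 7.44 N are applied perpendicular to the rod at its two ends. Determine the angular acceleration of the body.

I = (1/12)ML² = (1/12)(15.1)(1.05)² = 1.387 kg·m².
The couple gives τ = F·(L/2) + F·(L/2) = F L = (7.44)(1.05) = 7.812 N·m.
Newton's second law for rotation, τ = Iα, gives α = τ/I = 7.812/1.387 = 5.631 rad/s².

α ≈ 5.63 rad/s²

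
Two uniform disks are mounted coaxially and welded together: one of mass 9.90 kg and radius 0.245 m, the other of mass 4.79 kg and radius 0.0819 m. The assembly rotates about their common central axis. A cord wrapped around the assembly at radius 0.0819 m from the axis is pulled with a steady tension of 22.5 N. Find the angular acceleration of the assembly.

I = ½M₁R₁² + ½M₂R₂² = ½(9.90)(0.245)² + ½(4.79)(0.0819)² = 0.3132 kg·m².
τ = F r = (22.5)(0.0819) = 1.843 N·m.
α = τ/I = 1.843/0.3132 = 5.884 rad/s².

α ≈ 5.88 rad/s²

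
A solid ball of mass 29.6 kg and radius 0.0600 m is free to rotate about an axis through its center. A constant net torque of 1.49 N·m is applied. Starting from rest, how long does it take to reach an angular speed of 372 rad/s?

t ≈ 10.6 s

I = (2/5)MR² = (2/5)(29.6)(0.0600)² = 0.04262 kg·m².
α = τ/I = 1.49/0.04262 = 34.96 rad/s².
ω = αt ⇒ t = ω/α = 372/34.96 = 10.64 s.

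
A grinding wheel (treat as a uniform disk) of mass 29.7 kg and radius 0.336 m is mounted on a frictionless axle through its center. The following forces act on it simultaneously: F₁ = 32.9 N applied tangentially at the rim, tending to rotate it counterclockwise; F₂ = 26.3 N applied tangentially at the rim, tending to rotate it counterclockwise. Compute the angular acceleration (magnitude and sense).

I = ½MR² = (1/2)(29.7)(0.336)² = 1.677 kg·m².
Taking counterclockwise as positive: τ₁ = +(32.9)(0.336) = +11.05 N·m; τ₂ = +(26.3)(0.336) = +8.837 N·m.
Net torque τ = 19.89 N·m.
α = τ/I = 19.89/1.677 = 11.86 rad/s².

α ≈ 11.9 rad/s², counterclockwise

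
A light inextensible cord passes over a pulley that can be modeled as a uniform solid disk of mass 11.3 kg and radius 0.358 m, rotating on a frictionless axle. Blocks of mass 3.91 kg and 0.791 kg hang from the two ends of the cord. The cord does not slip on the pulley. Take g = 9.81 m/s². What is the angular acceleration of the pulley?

α ≈ 8.26 rad/s²

I = ½MR² = (1/2)(11.3)(0.358)² = 0.7241 kg·m².
Heavier block: m₁g − T₁ = m₁a. Lighter block: T₂ − m₂g = m₂a.
Pulley: (T₁ − T₂)R = Iα = I(a/R), so T₁ − T₂ = (I/R²)a = (1/2)M_p a = 5.650·a.
Adding the three: (m₁ − m₂)g = (m₁ + m₂ + 5.650)a, so a = (3.91 − 0.791)(9.81)/(3.91 + 0.791 + 5.650) = 2.956 m/s².
α = a/R = 2.956/0.358 = 8.257 rad/s².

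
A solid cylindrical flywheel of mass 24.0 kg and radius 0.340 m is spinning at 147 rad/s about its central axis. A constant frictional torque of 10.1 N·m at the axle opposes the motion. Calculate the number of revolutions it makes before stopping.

I = ½MR² = (1/2)(24.0)(0.340)² = 1.387 kg·m².
The net torque has magnitude 10.1 N·m, opposing ω.
|α| = τ/I = 10.10/1.387 = 7.281 rad/s² (deceleration).
ω² = ω₀² − 2|α|θ with ω = 0 ⇒ θ = ω₀²/(2|α|) = 1484 rad = 236.2 rev.

≈ 236 revolutions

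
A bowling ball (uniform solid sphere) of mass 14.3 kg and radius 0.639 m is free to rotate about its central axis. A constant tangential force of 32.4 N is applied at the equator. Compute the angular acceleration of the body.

I = (2/5)MR² = (2/5)(14.3)(0.639)² = 2.336 kg·m².
τ = F R = (32.4)(0.639) = 20.70 N·m.
From τ = Iα: α = 20.70/2.336 = 8.864 rad/s².

α ≈ 8.86 rad/s²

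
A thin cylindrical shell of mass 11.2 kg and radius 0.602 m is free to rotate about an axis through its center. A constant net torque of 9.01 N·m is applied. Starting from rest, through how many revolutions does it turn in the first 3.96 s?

≈ 2.77 revolutions

I = MR² = (11.2)(0.602)² = 4.059 kg·m².
α = τ/I = 9.01/4.059 = 2.220 rad/s².
θ = ½αt² = ½(2.220)(3.96)² = 17.41 rad.
Revolutions = θ/(2π) = 2.770.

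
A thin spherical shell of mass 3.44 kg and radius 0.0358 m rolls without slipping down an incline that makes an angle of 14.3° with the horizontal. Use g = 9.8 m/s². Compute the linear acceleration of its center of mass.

a ≈ 1.45 m/s²

Translation along the incline: Mg sinθ − f = Ma.
Rotation about the center: fR = Iα with I = (2/3)MR². No-slip gives a = αR, so f = (I/R²)a = (2/3)M a.
Substituting: Mg sinθ = (1 + 0.6667)Ma, so a = g sinθ/(1 + 0.6667) = (9.8) sin 14.3° / 1.667 = 1.452 m/s².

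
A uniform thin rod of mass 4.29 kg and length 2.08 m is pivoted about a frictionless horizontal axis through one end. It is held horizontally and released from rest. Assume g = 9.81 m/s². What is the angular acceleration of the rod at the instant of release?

α ≈ 7.07 rad/s²

About the pivot, I = (1/3)ML² = (1/3)(4.29)(2.08)² = 6.187 kg·m².
The weight acts at the center, a distance L/2 = 1.040 m from the pivot; τ = Mg(L/2) = 43.77 N·m.
α = τ/I = 43.77/6.187 = 7.075 rad/s².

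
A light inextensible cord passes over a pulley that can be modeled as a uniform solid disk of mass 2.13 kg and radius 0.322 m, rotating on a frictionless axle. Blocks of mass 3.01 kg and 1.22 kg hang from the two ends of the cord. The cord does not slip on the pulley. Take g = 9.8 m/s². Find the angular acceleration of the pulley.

I = ½MR² = (1/2)(2.13)(0.322)² = 0.1104 kg·m².
Heavier block: m₁g − T₁ = m₁a. Lighter block: T₂ − m₂g = m₂a.
Pulley: (T₁ − T₂)R = Iα = I(a/R), so T₁ − T₂ = (I/R²)a = (1/2)M_p a = 1.065·a.
Adding the three: (m₁ − m₂)g = (m₁ + m₂ + 1.065)a, so a = (3.01 − 1.22)(9.8)/(3.01 + 1.22 + 1.065) = 3.313 m/s².
α = a/R = 3.313/0.322 = 10.29 rad/s².

α ≈ 10.3 rad/s²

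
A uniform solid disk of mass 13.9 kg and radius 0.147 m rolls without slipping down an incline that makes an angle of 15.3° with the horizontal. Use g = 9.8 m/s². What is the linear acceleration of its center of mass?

Translation along the incline: Mg sinθ − f = Ma.
Rotation about the center: fR = Iα with I = ½MR². No-slip gives a = αR, so f = (I/R²)a = (1/2)M a.
Substituting: Mg sinθ = (1 + 0.5000)Ma, so a = g sinθ/(1 + 0.5000) = (9.8) sin 15.3° / 1.500 = 1.724 m/s².

a ≈ 1.72 m/s²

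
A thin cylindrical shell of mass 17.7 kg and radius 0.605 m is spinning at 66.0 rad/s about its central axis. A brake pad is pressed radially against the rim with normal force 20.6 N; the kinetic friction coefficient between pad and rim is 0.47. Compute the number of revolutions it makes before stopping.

≈ 383 revolutions

I = MR² = (17.7)(0.605)² = 6.479 kg·m².
Friction force f = μN = (0.47)(20.6) = 9.682 N at the rim; torque magnitude τ = fR = 5.858 N·m, opposing ω.
|α| = τ/I = 5.858/6.479 = 0.9041 rad/s² (deceleration).
ω² = ω₀² − 2|α|θ with ω = 0 ⇒ θ = ω₀²/(2|α|) = 2409 rad = 383.4 rev.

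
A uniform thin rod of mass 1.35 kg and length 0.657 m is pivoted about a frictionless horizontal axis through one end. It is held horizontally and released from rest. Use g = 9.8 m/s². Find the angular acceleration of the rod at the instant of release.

About the pivot, I = (1/3)ML² = (1/3)(1.35)(0.657)² = 0.1942 kg·m².
The weight acts at the center, a distance L/2 = 0.3285 m from the pivot; τ = Mg(L/2) = 4.346 N·m.
α = τ/I = 4.346/0.1942 = 22.37 rad/s².

α ≈ 22.4 rad/s²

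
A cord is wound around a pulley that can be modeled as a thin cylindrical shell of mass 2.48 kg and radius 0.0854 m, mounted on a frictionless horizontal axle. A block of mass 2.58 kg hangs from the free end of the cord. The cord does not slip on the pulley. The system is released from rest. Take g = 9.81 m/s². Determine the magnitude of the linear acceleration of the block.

I = MR² = (2.48)(0.0854)² = 0.01809 kg·m².
Block: mg − T = ma. Pulley: TR = Iα. No-slip: a = αR, so T = (I/R²)a = 2.480·a.
Then mg = (m + 2.480)a, so a = (2.58)(9.81)/(2.58 + 2.480) = 5.002 m/s².

a ≈ 5.00 m/s²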